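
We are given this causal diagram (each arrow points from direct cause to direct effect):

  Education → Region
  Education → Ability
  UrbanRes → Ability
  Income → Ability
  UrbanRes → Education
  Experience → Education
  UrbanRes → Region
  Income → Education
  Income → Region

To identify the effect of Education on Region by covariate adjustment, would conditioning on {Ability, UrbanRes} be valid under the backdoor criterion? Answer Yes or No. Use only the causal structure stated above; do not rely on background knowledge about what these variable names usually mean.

Backdoor paths from Education to Region (paths whose first edge points into Education):
  P1: Education <- UrbanRes -> Region
  P2: Education <- UrbanRes -> Ability <- Income -> Region
  P3: Education <- Income -> Region
  P4: Education <- Income -> Ability <- UrbanRes -> Region
Condition 1 (no descendant of Education in the set): FAILS — Ability is a descendant of Education.
Condition 2 (every backdoor path blocked by {Ability, UrbanRes}):
  P1: blocked at fork node UrbanRes ∈ conditioning set.
  P2: blocked at fork node UrbanRes ∈ conditioning set.
  P3: open — no interior node is in the conditioning set.
  P4: blocked at fork node UrbanRes ∈ conditioning set.
{Ability, UrbanRes} does not satisfy the backdoor criterion.

No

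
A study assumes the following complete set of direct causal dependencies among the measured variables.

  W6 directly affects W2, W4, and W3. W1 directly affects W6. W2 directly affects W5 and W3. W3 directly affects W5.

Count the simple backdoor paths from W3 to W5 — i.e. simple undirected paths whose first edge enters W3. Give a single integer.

A backdoor path from W3 to W5 is any simple undirected path whose first edge points into W3 (i.e. leaves W3 via a parent).
Parents of W3: {W2, W6}.
Enumerating:
  P1: W3 <- W6 -> W2 -> W5
  P2: W3 <- W2 -> W5
That exhausts the simple backdoor paths. Count: 2.

2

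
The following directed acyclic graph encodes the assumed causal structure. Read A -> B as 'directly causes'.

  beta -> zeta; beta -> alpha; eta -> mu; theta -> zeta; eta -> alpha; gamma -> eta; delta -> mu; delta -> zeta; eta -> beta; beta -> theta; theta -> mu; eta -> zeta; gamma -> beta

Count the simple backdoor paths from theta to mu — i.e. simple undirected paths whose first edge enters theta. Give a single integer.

A backdoor path from theta to mu is any simple undirected path whose first edge points into theta (i.e. leaves theta via a parent).
Parents of theta: {beta}.
Enumerating:
  P1: theta <- beta <- gamma -> eta -> mu
  P2: theta <- beta <- gamma -> eta -> zeta <- delta -> mu
  P3: theta <- beta <- eta -> mu
  P4: theta <- beta <- eta -> zeta <- delta -> mu
  P5: theta <- beta -> alpha <- eta -> mu
  P6: theta <- beta -> alpha <- eta -> zeta <- delta -> mu
  P7: theta <- beta -> zeta <- delta -> mu
  P8: theta <- beta -> zeta <- eta -> mu
That exhausts the simple backdoor paths. Count: 8.

8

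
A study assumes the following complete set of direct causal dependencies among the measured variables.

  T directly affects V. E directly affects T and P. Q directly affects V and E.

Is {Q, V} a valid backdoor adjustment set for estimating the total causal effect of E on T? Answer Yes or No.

Backdoor paths from E to T (paths whose first edge points into E):
  P1: E <- Q -> V <- T
Condition 1 (no descendant of E in the set): FAILS — V is a descendant of E.
Condition 2 (every backdoor path blocked by {Q, V}):
  P1: blocked at fork node Q ∈ conditioning set.
{Q, V} does not satisfy the backdoor criterion.

No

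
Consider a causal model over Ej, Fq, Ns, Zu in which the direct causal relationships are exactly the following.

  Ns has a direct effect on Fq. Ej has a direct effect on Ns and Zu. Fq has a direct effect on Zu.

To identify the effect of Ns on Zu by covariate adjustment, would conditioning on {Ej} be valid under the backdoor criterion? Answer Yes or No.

Backdoor paths from Ns to Zu (paths whose first edge points into Ns):
  P1: Ns <- Ej -> Zu
Condition 1 (no descendant of Ns in the set): holds — descendants of Ns are {Fq, Zu}; none are in {Ej}.
Condition 2 (every backdoor path blocked by {Ej}):
  P1: blocked at fork node Ej ∈ conditioning set.
{Ej} satisfies the backdoor criterion.

Yes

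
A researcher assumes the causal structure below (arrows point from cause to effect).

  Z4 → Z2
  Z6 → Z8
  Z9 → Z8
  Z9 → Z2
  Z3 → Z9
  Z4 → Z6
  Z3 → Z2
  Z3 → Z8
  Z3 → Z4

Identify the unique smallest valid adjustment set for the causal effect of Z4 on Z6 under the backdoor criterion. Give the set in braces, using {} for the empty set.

Variables eligible for adjustment (non-descendants of Z4, excluding Z4 and Z6): {Z3, Z9}.
Backdoor paths from Z4 to Z6:
  P1: Z4 <- Z3 -> Z9 -> Z8 <- Z6
  P2: Z4 <- Z3 -> Z8 <- Z6
  P3: Z4 <- Z3 -> Z2 <- Z9 -> Z8 <- Z6
Each backdoor path contains an unconditioned collider, so every path is already blocked with the empty conditioning set:
  P1: blocked at collider Z8 (neither it nor any descendant is in the conditioning set).
  P2: blocked at collider Z8 (neither it nor any descendant is in the conditioning set).
  P3: blocked at collider Z2 (neither it nor any descendant is in the conditioning set).
The empty set is therefore the unique smallest valid set.

{}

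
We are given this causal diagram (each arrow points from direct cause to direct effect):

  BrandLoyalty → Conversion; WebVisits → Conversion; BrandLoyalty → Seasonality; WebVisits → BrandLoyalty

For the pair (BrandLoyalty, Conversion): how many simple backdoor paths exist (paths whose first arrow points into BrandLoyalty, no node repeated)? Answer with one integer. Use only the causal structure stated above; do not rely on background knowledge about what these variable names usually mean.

1

A backdoor path from BrandLoyalty to Conversion is any simple undirected path whose first edge points into BrandLoyalty (i.e. leaves BrandLoyalty via a parent).
Parents of BrandLoyalty: {WebVisits}.
Enumerating:
  P1: BrandLoyalty <- WebVisits -> Conversion
That exhausts the simple backdoor paths. Count: 1.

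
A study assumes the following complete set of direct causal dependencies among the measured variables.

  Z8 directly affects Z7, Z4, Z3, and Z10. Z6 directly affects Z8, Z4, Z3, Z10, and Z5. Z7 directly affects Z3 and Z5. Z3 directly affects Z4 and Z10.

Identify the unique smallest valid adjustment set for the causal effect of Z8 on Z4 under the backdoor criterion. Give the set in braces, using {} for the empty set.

{Z6}

Variables eligible for adjustment (non-descendants of Z8, excluding Z8 and Z4): {Z6}.
Backdoor paths from Z8 to Z4:
  P1: Z8 <- Z6 -> Z5 <- Z7 -> Z3 -> Z4
  P2: Z8 <- Z6 -> Z3 -> Z4
  P3: Z8 <- Z6 -> Z10 <- Z3 -> Z4
  P4: Z8 <- Z6 -> Z4
The empty set is not sufficient: P2 (Z8 <- Z6 -> Z3 -> Z4) has no collider blocking it and no conditioned non-collider, so it is open.
Try {Z6}:
  P1: blocked at fork node Z6 ∈ conditioning set.
  P2: blocked at fork node Z6 ∈ conditioning set.
  P3: blocked at fork node Z6 ∈ conditioning set.
  P4: blocked at fork node Z6 ∈ conditioning set.
{Z6} contains no descendant of Z8 and blocks every backdoor path.
{Z6} is the unique smallest valid adjustment set.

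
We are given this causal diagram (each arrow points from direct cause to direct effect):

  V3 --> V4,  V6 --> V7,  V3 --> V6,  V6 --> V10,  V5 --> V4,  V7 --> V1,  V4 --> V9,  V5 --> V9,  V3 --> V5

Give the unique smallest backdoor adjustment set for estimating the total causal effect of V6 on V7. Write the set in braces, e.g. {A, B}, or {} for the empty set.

{}

Variables eligible for adjustment (non-descendants of V6, excluding V6 and V7): {V3, V4, V5, V9}.
Backdoor paths from V6 to V7:
  (none)
With no backdoor paths the empty set already satisfies the criterion, and it is trivially minimal.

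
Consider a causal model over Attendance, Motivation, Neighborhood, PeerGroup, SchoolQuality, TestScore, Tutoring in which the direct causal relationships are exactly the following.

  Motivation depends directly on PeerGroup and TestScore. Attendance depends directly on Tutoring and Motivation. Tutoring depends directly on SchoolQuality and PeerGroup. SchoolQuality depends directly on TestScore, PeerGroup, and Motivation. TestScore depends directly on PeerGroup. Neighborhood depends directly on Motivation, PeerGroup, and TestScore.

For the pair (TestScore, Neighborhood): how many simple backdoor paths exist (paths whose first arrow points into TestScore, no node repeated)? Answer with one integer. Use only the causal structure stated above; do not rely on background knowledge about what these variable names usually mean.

6

A backdoor path from TestScore to Neighborhood is any simple undirected path whose first edge points into TestScore (i.e. leaves TestScore via a parent).
Parents of TestScore: {PeerGroup}.
Enumerating:
  P1: TestScore <- PeerGroup -> Motivation -> Neighborhood
  P2: TestScore <- PeerGroup -> Neighborhood
  P3: TestScore <- PeerGroup -> SchoolQuality <- Motivation -> Neighborhood
  P4: TestScore <- PeerGroup -> SchoolQuality -> Tutoring -> Attendance <- Motivation -> Neighborhood
  P5: TestScore <- PeerGroup -> Tutoring <- SchoolQuality <- Motivation -> Neighborhood
  P6: TestScore <- PeerGroup -> Tutoring -> Attendance <- Motivation -> Neighborhood
That exhausts the simple backdoor paths. Count: 6.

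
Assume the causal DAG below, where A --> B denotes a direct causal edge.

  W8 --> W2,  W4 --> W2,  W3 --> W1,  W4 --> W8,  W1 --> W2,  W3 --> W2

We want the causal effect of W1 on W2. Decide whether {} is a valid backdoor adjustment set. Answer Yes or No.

No

Backdoor paths from W1 to W2 (paths whose first edge points into W1):
  P1: W1 <- W3 -> W2
Condition 1 (no descendant of W1 in the set): holds — descendants of W1 are {W2}; none are in {}.
Condition 2 (every backdoor path blocked by {}):
  P1: open — no interior node is in the conditioning set.
{} does not satisfy the backdoor criterion.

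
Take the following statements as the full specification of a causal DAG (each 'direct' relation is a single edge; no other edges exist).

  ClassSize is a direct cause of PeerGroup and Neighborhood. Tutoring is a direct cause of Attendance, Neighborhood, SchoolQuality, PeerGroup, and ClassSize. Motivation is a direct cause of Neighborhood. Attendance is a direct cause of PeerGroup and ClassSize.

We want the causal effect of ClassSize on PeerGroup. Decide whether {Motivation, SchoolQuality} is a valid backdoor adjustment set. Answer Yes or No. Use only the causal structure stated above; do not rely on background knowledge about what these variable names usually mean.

No

Backdoor paths from ClassSize to PeerGroup (paths whose first edge points into ClassSize):
  P1: ClassSize <- Tutoring -> Attendance -> PeerGroup
  P2: ClassSize <- Tutoring -> PeerGroup
  P3: ClassSize <- Attendance <- Tutoring -> PeerGroup
  P4: ClassSize <- Attendance -> PeerGroup
Condition 1 (no descendant of ClassSize in the set): holds — descendants of ClassSize are {Neighborhood, PeerGroup}; none are in {Motivation, SchoolQuality}.
Condition 2 (every backdoor path blocked by {Motivation, SchoolQuality}):
  P1: open — no interior node is in the conditioning set.
  P2: open — no interior node is in the conditioning set.
  P3: open — no interior node is in the conditioning set.
  P4: open — no interior node is in the conditioning set.
{Motivation, SchoolQuality} does not satisfy the backdoor criterion.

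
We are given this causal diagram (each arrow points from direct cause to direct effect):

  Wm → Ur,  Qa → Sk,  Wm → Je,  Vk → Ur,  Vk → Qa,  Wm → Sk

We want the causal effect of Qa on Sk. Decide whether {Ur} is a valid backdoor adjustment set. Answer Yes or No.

No

Backdoor paths from Qa to Sk (paths whose first edge points into Qa):
  P1: Qa <- Vk -> Ur <- Wm -> Sk
Condition 1 (no descendant of Qa in the set): holds — descendants of Qa are {Sk}; none are in {Ur}.
Condition 2 (every backdoor path blocked by {Ur}):
  P1: open — collider(s) Ur are conditioned on (or have a conditioned descendant) and no non-collider on the path is in the set.
{Ur} does not satisfy the backdoor criterion.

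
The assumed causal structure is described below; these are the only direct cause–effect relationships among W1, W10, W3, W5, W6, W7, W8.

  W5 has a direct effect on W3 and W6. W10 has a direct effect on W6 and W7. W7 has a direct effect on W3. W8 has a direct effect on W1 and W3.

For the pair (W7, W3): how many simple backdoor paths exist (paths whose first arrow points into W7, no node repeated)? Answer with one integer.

1

A backdoor path from W7 to W3 is any simple undirected path whose first edge points into W7 (i.e. leaves W7 via a parent).
Parents of W7: {W10}.
Enumerating:
  P1: W7 <- W10 -> W6 <- W5 -> W3
That exhausts the simple backdoor paths. Count: 1.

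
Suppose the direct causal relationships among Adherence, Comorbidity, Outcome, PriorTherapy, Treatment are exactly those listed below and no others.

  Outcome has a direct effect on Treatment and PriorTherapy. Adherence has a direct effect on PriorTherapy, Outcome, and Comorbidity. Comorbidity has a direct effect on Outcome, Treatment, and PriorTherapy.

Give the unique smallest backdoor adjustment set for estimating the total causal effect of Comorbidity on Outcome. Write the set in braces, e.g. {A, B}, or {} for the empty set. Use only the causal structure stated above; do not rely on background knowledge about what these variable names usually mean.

Variables eligible for adjustment (non-descendants of Comorbidity, excluding Comorbidity and Outcome): {Adherence}.
Backdoor paths from Comorbidity to Outcome:
  P1: Comorbidity <- Adherence -> Outcome
  P2: Comorbidity <- Adherence -> PriorTherapy <- Outcome
The empty set is not sufficient: P1 (Comorbidity <- Adherence -> Outcome) has no collider blocking it and no conditioned non-collider, so it is open.
Try {Adherence}:
  P1: blocked at fork node Adherence ∈ conditioning set.
  P2: blocked at fork node Adherence ∈ conditioning set.
{Adherence} contains no descendant of Comorbidity and blocks every backdoor path.
{Adherence} is the unique smallest valid adjustment set.

{Adherence}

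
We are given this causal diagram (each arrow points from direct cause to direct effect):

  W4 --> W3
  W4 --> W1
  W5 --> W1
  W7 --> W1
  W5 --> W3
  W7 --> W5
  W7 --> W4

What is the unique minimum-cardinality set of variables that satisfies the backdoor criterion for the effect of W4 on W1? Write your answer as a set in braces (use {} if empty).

Variables eligible for adjustment (non-descendants of W4, excluding W4 and W1): {W5, W7}.
Backdoor paths from W4 to W1:
  P1: W4 <- W7 -> W5 -> W1
  P2: W4 <- W7 -> W1
The empty set is not sufficient: P1 (W4 <- W7 -> W5 -> W1) has no collider blocking it and no conditioned non-collider, so it is open.
Try {W7}:
  P1: blocked at fork node W7 ∈ conditioning set.
  P2: blocked at fork node W7 ∈ conditioning set.
{W7} contains no descendant of W4 and blocks every backdoor path.
No other singleton works — e.g. {W5} leaves P2 open — so {W7} is the unique smallest valid adjustment set.

{W7}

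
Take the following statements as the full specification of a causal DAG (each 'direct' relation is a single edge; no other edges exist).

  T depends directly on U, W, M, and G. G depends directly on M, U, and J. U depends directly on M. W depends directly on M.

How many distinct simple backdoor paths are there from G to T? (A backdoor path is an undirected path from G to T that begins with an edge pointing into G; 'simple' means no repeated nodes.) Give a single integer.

A backdoor path from G to T is any simple undirected path whose first edge points into G (i.e. leaves G via a parent).
Parents of G: {J, M, U}.
Enumerating:
  P1: G <- M -> U -> T
  P2: G <- M -> W -> T
  P3: G <- M -> T
  P4: G <- U <- M -> W -> T
  P5: G <- U <- M -> T
  P6: G <- U -> T
That exhausts the simple backdoor paths. Count: 6.

6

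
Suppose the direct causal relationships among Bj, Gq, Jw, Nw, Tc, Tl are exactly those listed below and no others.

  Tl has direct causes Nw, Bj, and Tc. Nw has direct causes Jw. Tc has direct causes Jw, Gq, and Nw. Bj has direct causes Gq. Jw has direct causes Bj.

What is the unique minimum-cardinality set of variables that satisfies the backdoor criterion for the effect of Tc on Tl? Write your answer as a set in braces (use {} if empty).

{Bj, Nw}

Variables eligible for adjustment (non-descendants of Tc, excluding Tc and Tl): {Bj, Gq, Jw, Nw}.
Backdoor paths from Tc to Tl:
  P1: Tc <- Gq -> Bj -> Jw -> Nw -> Tl
  P2: Tc <- Gq -> Bj -> Tl
  P3: Tc <- Jw <- Bj -> Tl
  P4: Tc <- Jw -> Nw -> Tl
  P5: Tc <- Nw <- Jw <- Bj -> Tl
  P6: Tc <- Nw -> Tl
The empty set is not sufficient: P1 (Tc <- Gq -> Bj -> Jw -> Nw -> Tl) has no collider blocking it and no conditioned non-collider, so it is open.
Try {Bj, Nw}:
  P1: blocked at chain node Bj ∈ conditioning set.
  P2: blocked at chain node Bj ∈ conditioning set.
  P3: blocked at fork node Bj ∈ conditioning set.
  P4: blocked at chain node Nw ∈ conditioning set.
  P5: blocked at chain node Nw ∈ conditioning set.
  P6: blocked at fork node Nw ∈ conditioning set.
{Bj, Nw} contains no descendant of Tc and blocks every backdoor path.
Every element of {Bj, Nw} is needed (dropping Bj leaves P2 open; dropping Nw leaves P4 open), so no proper subset is valid.
Among all size-2 subsets of the eligible variables, only {Bj, Nw} blocks every backdoor path, so it is the unique smallest valid adjustment set.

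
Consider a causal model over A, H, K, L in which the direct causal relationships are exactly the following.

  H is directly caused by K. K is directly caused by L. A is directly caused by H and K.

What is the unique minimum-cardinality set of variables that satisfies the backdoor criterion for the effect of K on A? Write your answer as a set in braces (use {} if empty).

Variables eligible for adjustment (non-descendants of K, excluding K and A): {L}.
Backdoor paths from K to A:
  (none)
With no backdoor paths the empty set already satisfies the criterion, and it is trivially minimal.

{}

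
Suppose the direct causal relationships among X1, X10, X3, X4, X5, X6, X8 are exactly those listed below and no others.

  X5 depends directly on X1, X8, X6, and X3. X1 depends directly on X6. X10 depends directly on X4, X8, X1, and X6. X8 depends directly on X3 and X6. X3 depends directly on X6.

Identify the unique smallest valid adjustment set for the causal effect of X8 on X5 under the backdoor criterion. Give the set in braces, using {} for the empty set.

{X3, X6}

Variables eligible for adjustment (non-descendants of X8, excluding X8 and X5): {X1, X3, X4, X6}.
Backdoor paths from X8 to X5:
  P1: X8 <- X6 -> X3 -> X5
  P2: X8 <- X6 -> X1 -> X5
  P3: X8 <- X6 -> X5
  P4: X8 <- X6 -> X10 <- X1 -> X5
  P5: X8 <- X3 <- X6 -> X1 -> X5
  P6: X8 <- X3 <- X6 -> X5
  P7: X8 <- X3 <- X6 -> X10 <- X1 -> X5
  P8: X8 <- X3 -> X5
The empty set is not sufficient: P1 (X8 <- X6 -> X3 -> X5) has no collider blocking it and no conditioned non-collider, so it is open.
Try {X3, X6}:
  P1: blocked at fork node X6 ∈ conditioning set.
  P2: blocked at fork node X6 ∈ conditioning set.
  P3: blocked at fork node X6 ∈ conditioning set.
  P4: blocked at fork node X6 ∈ conditioning set.
  P5: blocked at chain node X3 ∈ conditioning set.
  P6: blocked at chain node X3 ∈ conditioning set.
  P7: blocked at chain node X3 ∈ conditioning set.
  P8: blocked at fork node X3 ∈ conditioning set.
{X3, X6} contains no descendant of X8 and blocks every backdoor path.
Every element of {X3, X6} is needed (dropping X3 leaves P8 open; dropping X6 leaves P2 open), so no proper subset is valid.
Among all size-2 subsets of the eligible variables, only {X3, X6} blocks every backdoor path, so it is the unique smallest valid adjustment set.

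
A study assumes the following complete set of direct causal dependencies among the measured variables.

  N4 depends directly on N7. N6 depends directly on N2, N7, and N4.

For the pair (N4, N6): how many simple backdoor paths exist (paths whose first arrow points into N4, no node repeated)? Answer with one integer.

A backdoor path from N4 to N6 is any simple undirected path whose first edge points into N4 (i.e. leaves N4 via a parent).
Parents of N4: {N7}.
Enumerating:
  P1: N4 <- N7 -> N6
That exhausts the simple backdoor paths. Count: 1.

1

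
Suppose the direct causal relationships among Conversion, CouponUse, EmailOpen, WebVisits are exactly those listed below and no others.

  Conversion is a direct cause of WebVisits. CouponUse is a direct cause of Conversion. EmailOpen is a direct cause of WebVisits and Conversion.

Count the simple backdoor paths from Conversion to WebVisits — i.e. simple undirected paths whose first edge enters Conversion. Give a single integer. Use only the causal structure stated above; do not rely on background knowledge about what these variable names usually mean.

1

A backdoor path from Conversion to WebVisits is any simple undirected path whose first edge points into Conversion (i.e. leaves Conversion via a parent).
Parents of Conversion: {CouponUse, EmailOpen}.
Enumerating:
  P1: Conversion <- EmailOpen -> WebVisits
That exhausts the simple backdoor paths. Count: 1.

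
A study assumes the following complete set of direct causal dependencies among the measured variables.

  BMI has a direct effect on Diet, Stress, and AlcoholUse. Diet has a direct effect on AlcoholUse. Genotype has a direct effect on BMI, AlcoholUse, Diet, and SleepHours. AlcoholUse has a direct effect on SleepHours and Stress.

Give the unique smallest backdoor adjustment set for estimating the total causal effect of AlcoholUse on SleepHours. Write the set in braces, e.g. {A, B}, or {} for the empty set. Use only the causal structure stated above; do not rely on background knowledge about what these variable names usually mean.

{Genotype}

Variables eligible for adjustment (non-descendants of AlcoholUse, excluding AlcoholUse and SleepHours): {BMI, Diet, Genotype}.
Backdoor paths from AlcoholUse to SleepHours:
  P1: AlcoholUse <- Genotype -> SleepHours
  P2: AlcoholUse <- BMI <- Genotype -> SleepHours
  P3: AlcoholUse <- BMI -> Diet <- Genotype -> SleepHours
  P4: AlcoholUse <- Diet <- Genotype -> SleepHours
  P5: AlcoholUse <- Diet <- BMI <- Genotype -> SleepHours
The empty set is not sufficient: P1 (AlcoholUse <- Genotype -> SleepHours) has no collider blocking it and no conditioned non-collider, so it is open.
Try {Genotype}:
  P1: blocked at fork node Genotype ∈ conditioning set.
  P2: blocked at fork node Genotype ∈ conditioning set.
  P3: blocked at collider Diet (neither it nor any descendant is in the conditioning set).
  P4: blocked at fork node Genotype ∈ conditioning set.
  P5: blocked at fork node Genotype ∈ conditioning set.
{Genotype} contains no descendant of AlcoholUse and blocks every backdoor path.
No other singleton works — e.g. {BMI} leaves P1 open — so {Genotype} is the unique smallest valid adjustment set.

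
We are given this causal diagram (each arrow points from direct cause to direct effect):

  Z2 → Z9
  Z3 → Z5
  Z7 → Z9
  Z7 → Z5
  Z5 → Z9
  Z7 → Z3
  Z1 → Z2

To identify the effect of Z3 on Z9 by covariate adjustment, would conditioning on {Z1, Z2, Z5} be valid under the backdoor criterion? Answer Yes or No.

Backdoor paths from Z3 to Z9 (paths whose first edge points into Z3):
  P1: Z3 <- Z7 -> Z5 -> Z9
  P2: Z3 <- Z7 -> Z9
Condition 1 (no descendant of Z3 in the set): FAILS — Z5 is a descendant of Z3.
Condition 2 (every backdoor path blocked by {Z1, Z2, Z5}):
  P1: blocked at chain node Z5 ∈ conditioning set.
  P2: open — no interior node is in the conditioning set.
{Z1, Z2, Z5} does not satisfy the backdoor criterion.

No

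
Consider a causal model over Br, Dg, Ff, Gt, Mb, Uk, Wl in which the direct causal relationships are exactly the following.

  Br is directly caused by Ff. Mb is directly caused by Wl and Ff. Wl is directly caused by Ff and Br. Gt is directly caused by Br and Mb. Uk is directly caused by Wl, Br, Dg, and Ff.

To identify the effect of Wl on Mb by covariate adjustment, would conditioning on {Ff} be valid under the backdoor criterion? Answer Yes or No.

Yes

Backdoor paths from Wl to Mb (paths whose first edge points into Wl):
  P1: Wl <- Ff -> Br -> Gt <- Mb
  P2: Wl <- Ff -> Mb
  P3: Wl <- Ff -> Uk <- Br -> Gt <- Mb
  P4: Wl <- Br <- Ff -> Mb
  P5: Wl <- Br -> Uk <- Ff -> Mb
  P6: Wl <- Br -> Gt <- Mb
Condition 1 (no descendant of Wl in the set): holds — descendants of Wl are {Gt, Mb, Uk}; none are in {Ff}.
Condition 2 (every backdoor path blocked by {Ff}):
  P1: blocked at fork node Ff ∈ conditioning set.
  P2: blocked at fork node Ff ∈ conditioning set.
  P3: blocked at fork node Ff ∈ conditioning set.
  P4: blocked at fork node Ff ∈ conditioning set.
  P5: blocked at collider Uk (neither it nor any descendant is in the conditioning set).
  P6: blocked at collider Gt (neither it nor any descendant is in the conditioning set).
{Ff} satisfies the backdoor criterion.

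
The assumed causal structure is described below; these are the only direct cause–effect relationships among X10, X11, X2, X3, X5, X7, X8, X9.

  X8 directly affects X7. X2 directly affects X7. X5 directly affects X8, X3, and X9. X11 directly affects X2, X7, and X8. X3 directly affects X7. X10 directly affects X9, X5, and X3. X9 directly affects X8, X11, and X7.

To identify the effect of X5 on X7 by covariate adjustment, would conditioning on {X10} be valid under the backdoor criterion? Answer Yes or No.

Backdoor paths from X5 to X7 (paths whose first edge points into X5):
  P1: X5 <- X10 -> X9 -> X11 -> X8 -> X7
  P2: X5 <- X10 -> X9 -> X11 -> X2 -> X7
  P3: X5 <- X10 -> X9 -> X11 -> X7
  P4: X5 <- X10 -> X9 -> X8 <- X11 -> X2 -> X7
  P5: X5 <- X10 -> X9 -> X8 <- X11 -> X7
  P6: X5 <- X10 -> X9 -> X8 -> X7
  P7: X5 <- X10 -> X9 -> X7
  P8: X5 <- X10 -> X3 -> X7
Condition 1 (no descendant of X5 in the set): holds — descendants of X5 are {X11, X2, X3, X7, X8, X9}; none are in {X10}.
Condition 2 (every backdoor path blocked by {X10}):
  P1: blocked at fork node X10 ∈ conditioning set.
  P2: blocked at fork node X10 ∈ conditioning set.
  P3: blocked at fork node X10 ∈ conditioning set.
  P4: blocked at fork node X10 ∈ conditioning set.
  P5: blocked at fork node X10 ∈ conditioning set.
  P6: blocked at fork node X10 ∈ conditioning set.
  P7: blocked at fork node X10 ∈ conditioning set.
  P8: blocked at fork node X10 ∈ conditioning set.
{X10} satisfies the backdoor criterion.

Yes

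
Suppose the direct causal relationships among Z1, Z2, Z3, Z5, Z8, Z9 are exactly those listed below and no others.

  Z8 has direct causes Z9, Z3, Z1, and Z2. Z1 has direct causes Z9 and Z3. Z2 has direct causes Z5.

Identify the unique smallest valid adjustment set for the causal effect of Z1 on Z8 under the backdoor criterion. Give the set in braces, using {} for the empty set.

{Z3, Z9}

Variables eligible for adjustment (non-descendants of Z1, excluding Z1 and Z8): {Z2, Z3, Z5, Z9}.
Backdoor paths from Z1 to Z8:
  P1: Z1 <- Z9 -> Z8
  P2: Z1 <- Z3 -> Z8
The empty set is not sufficient: P1 (Z1 <- Z9 -> Z8) has no collider blocking it and no conditioned non-collider, so it is open.
Try {Z3, Z9}:
  P1: blocked at fork node Z9 ∈ conditioning set.
  P2: blocked at fork node Z3 ∈ conditioning set.
{Z3, Z9} contains no descendant of Z1 and blocks every backdoor path.
Every element of {Z3, Z9} is needed (dropping Z3 leaves P2 open; dropping Z9 leaves P1 open), so no proper subset is valid.
Among all size-2 subsets of the eligible variables, only {Z3, Z9} blocks every backdoor path, so it is the unique smallest valid adjustment set.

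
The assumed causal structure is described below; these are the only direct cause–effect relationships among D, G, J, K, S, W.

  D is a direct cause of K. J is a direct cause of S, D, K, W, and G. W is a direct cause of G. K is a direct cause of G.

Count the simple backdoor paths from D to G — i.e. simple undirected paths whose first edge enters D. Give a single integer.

3

A backdoor path from D to G is any simple undirected path whose first edge points into D (i.e. leaves D via a parent).
Parents of D: {J}.
Enumerating:
  P1: D <- J -> K -> G
  P2: D <- J -> W -> G
  P3: D <- J -> G
That exhausts the simple backdoor paths. Count: 3.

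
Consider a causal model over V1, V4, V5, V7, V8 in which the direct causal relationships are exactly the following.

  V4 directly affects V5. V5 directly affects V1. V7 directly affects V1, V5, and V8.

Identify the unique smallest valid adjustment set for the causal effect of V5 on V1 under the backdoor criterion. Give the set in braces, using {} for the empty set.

{V7}

Variables eligible for adjustment (non-descendants of V5, excluding V5 and V1): {V4, V7, V8}.
Backdoor paths from V5 to V1:
  P1: V5 <- V7 -> V1
The empty set is not sufficient: P1 (V5 <- V7 -> V1) has no collider blocking it and no conditioned non-collider, so it is open.
Try {V7}:
  P1: blocked at fork node V7 ∈ conditioning set.
{V7} contains no descendant of V5 and blocks every backdoor path.
No other singleton works — e.g. {V4} leaves P1 open — so {V7} is the unique smallest valid adjustment set.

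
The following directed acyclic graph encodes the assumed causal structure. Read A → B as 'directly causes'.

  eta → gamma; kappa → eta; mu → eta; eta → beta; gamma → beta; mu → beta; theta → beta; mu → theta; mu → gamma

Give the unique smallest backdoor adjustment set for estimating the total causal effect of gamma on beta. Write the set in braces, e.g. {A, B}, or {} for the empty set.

Variables eligible for adjustment (non-descendants of gamma, excluding gamma and beta): {eta, kappa, mu, theta}.
Backdoor paths from gamma to beta:
  P1: gamma <- mu -> theta -> beta
  P2: gamma <- mu -> eta -> beta
  P3: gamma <- mu -> beta
  P4: gamma <- eta <- mu -> theta -> beta
  P5: gamma <- eta <- mu -> beta
  P6: gamma <- eta -> beta
The empty set is not sufficient: P1 (gamma <- mu -> theta -> beta) has no collider blocking it and no conditioned non-collider, so it is open.
Try {eta, mu}:
  P1: blocked at fork node mu ∈ conditioning set.
  P2: blocked at fork node mu ∈ conditioning set.
  P3: blocked at fork node mu ∈ conditioning set.
  P4: blocked at chain node eta ∈ conditioning set.
  P5: blocked at chain node eta ∈ conditioning set.
  P6: blocked at fork node eta ∈ conditioning set.
{eta, mu} contains no descendant of gamma and blocks every backdoor path.
Every element of {eta, mu} is needed (dropping eta leaves P6 open; dropping mu leaves P1 open), so no proper subset is valid.
Among all size-2 subsets of the eligible variables, only {eta, mu} blocks every backdoor path, so it is the unique smallest valid adjustment set.

{eta, mu}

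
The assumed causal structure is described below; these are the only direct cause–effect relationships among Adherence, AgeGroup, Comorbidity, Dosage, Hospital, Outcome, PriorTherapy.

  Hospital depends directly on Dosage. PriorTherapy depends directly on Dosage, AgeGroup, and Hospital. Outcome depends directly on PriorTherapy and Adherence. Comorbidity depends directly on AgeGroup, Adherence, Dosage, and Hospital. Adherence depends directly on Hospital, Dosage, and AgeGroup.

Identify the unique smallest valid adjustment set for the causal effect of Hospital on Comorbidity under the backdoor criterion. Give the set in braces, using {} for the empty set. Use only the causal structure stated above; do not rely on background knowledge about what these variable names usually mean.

Variables eligible for adjustment (non-descendants of Hospital, excluding Hospital and Comorbidity): {AgeGroup, Dosage}.
Backdoor paths from Hospital to Comorbidity:
  P1: Hospital <- Dosage -> Adherence <- AgeGroup -> Comorbidity
  P2: Hospital <- Dosage -> Adherence -> Comorbidity
  P3: Hospital <- Dosage -> Adherence -> Outcome <- PriorTherapy <- AgeGroup -> Comorbidity
  P4: Hospital <- Dosage -> PriorTherapy <- AgeGroup -> Adherence -> Comorbidity
  P5: Hospital <- Dosage -> PriorTherapy <- AgeGroup -> Comorbidity
  P6: Hospital <- Dosage -> PriorTherapy -> Outcome <- Adherence <- AgeGroup -> Comorbidity
  P7: Hospital <- Dosage -> PriorTherapy -> Outcome <- Adherence -> Comorbidity
  P8: Hospital <- Dosage -> Comorbidity
The empty set is not sufficient: P2 (Hospital <- Dosage -> Adherence -> Comorbidity) has no collider blocking it and no conditioned non-collider, so it is open.
Try {Dosage}:
  P1: blocked at fork node Dosage ∈ conditioning set.
  P2: blocked at fork node Dosage ∈ conditioning set.
  P3: blocked at fork node Dosage ∈ conditioning set.
  P4: blocked at fork node Dosage ∈ conditioning set.
  P5: blocked at fork node Dosage ∈ conditioning set.
  P6: blocked at fork node Dosage ∈ conditioning set.
  P7: blocked at fork node Dosage ∈ conditioning set.
  P8: blocked at fork node Dosage ∈ conditioning set.
{Dosage} contains no descendant of Hospital and blocks every backdoor path.
No other singleton works — e.g. {AgeGroup} leaves P2 open — so {Dosage} is the unique smallest valid adjustment set.

{Dosage}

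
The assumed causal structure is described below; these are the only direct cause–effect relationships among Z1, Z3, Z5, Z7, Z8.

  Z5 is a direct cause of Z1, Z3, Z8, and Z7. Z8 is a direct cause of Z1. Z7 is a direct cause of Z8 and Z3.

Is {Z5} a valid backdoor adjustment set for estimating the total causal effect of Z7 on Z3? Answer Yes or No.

Backdoor paths from Z7 to Z3 (paths whose first edge points into Z7):
  P1: Z7 <- Z5 -> Z3
Condition 1 (no descendant of Z7 in the set): holds — descendants of Z7 are {Z1, Z3, Z8}; none are in {Z5}.
Condition 2 (every backdoor path blocked by {Z5}):
  P1: blocked at fork node Z5 ∈ conditioning set.
{Z5} satisfies the backdoor criterion.

Yes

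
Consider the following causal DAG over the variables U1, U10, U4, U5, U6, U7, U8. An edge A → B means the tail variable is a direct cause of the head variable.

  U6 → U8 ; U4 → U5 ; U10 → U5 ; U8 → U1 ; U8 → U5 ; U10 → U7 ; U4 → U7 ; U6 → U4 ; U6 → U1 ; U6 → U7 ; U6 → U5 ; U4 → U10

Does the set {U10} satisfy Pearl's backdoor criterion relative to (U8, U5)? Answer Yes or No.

No

Backdoor paths from U8 to U5 (paths whose first edge points into U8):
  P1: U8 <- U6 -> U4 -> U10 -> U5
  P2: U8 <- U6 -> U4 -> U7 <- U10 -> U5
  P3: U8 <- U6 -> U4 -> U5
  P4: U8 <- U6 -> U7 <- U4 -> U10 -> U5
  P5: U8 <- U6 -> U7 <- U4 -> U5
  P6: U8 <- U6 -> U7 <- U10 <- U4 -> U5
  P7: U8 <- U6 -> U7 <- U10 -> U5
  P8: U8 <- U6 -> U5
Condition 1 (no descendant of U8 in the set): holds — descendants of U8 are {U1, U5}; none are in {U10}.
Condition 2 (every backdoor path blocked by {U10}):
  P1: blocked at chain node U10 ∈ conditioning set.
  P2: blocked at collider U7 (neither it nor any descendant is in the conditioning set).
  P3: open — no interior node is in the conditioning set.
  P4: blocked at collider U7 (neither it nor any descendant is in the conditioning set).
  P5: blocked at collider U7 (neither it nor any descendant is in the conditioning set).
  P6: blocked at collider U7 (neither it nor any descendant is in the conditioning set).
  P7: blocked at collider U7 (neither it nor any descendant is in the conditioning set).
  P8: open — no interior node is in the conditioning set.
{U10} does not satisfy the backdoor criterion.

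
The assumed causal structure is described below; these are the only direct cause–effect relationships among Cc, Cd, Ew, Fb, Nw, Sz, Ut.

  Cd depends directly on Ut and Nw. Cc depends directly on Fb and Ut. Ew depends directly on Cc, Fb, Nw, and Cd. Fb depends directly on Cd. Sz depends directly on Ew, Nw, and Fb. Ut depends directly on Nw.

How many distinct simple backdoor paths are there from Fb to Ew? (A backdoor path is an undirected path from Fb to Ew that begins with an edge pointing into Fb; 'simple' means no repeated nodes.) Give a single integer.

7

A backdoor path from Fb to Ew is any simple undirected path whose first edge points into Fb (i.e. leaves Fb via a parent).
Parents of Fb: {Cd}.
Enumerating:
  P1: Fb <- Cd <- Nw -> Ut -> Cc -> Ew
  P2: Fb <- Cd <- Nw -> Ew
  P3: Fb <- Cd <- Nw -> Sz <- Ew
  P4: Fb <- Cd <- Ut <- Nw -> Ew
  P5: Fb <- Cd <- Ut <- Nw -> Sz <- Ew
  P6: Fb <- Cd <- Ut -> Cc -> Ew
  P7: Fb <- Cd -> Ew
That exhausts the simple backdoor paths. Count: 7.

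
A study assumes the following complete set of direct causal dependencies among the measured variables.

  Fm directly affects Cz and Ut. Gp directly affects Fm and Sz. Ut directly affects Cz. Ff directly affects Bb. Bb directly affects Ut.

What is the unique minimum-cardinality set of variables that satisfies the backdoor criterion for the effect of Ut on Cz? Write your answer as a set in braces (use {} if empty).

{Fm}

Variables eligible for adjustment (non-descendants of Ut, excluding Ut and Cz): {Bb, Ff, Fm, Gp, Sz}.
Backdoor paths from Ut to Cz:
  P1: Ut <- Fm -> Cz
The empty set is not sufficient: P1 (Ut <- Fm -> Cz) has no collider blocking it and no conditioned non-collider, so it is open.
Try {Fm}:
  P1: blocked at fork node Fm ∈ conditioning set.
{Fm} contains no descendant of Ut and blocks every backdoor path.
No other singleton works — e.g. {Ff} leaves P1 open — so {Fm} is the unique smallest valid adjustment set.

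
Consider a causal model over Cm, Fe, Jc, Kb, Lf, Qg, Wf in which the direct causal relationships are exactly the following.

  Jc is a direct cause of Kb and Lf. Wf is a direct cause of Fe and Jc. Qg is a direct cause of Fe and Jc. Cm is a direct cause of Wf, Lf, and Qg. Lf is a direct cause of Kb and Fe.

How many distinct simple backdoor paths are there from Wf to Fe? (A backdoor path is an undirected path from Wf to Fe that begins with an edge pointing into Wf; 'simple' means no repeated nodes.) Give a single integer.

6

A backdoor path from Wf to Fe is any simple undirected path whose first edge points into Wf (i.e. leaves Wf via a parent).
Parents of Wf: {Cm}.
Enumerating:
  P1: Wf <- Cm -> Qg -> Jc -> Lf -> Fe
  P2: Wf <- Cm -> Qg -> Jc -> Kb <- Lf -> Fe
  P3: Wf <- Cm -> Qg -> Fe
  P4: Wf <- Cm -> Lf <- Jc <- Qg -> Fe
  P5: Wf <- Cm -> Lf -> Fe
  P6: Wf <- Cm -> Lf -> Kb <- Jc <- Qg -> Fe
That exhausts the simple backdoor paths. Count: 6.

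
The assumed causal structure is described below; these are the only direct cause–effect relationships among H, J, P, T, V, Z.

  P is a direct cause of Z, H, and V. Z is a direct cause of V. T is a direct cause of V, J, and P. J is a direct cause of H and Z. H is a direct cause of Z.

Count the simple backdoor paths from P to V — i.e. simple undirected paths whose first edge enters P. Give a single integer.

3

A backdoor path from P to V is any simple undirected path whose first edge points into P (i.e. leaves P via a parent).
Parents of P: {T}.
Enumerating:
  P1: P <- T -> J -> H -> Z -> V
  P2: P <- T -> J -> Z -> V
  P3: P <- T -> V
That exhausts the simple backdoor paths. Count: 3.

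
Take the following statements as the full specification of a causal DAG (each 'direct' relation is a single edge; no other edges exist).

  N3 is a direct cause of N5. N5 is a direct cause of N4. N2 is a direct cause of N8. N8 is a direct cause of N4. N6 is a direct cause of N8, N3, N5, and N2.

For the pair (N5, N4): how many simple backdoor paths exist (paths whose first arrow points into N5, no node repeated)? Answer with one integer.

A backdoor path from N5 to N4 is any simple undirected path whose first edge points into N5 (i.e. leaves N5 via a parent).
Parents of N5: {N3, N6}.
Enumerating:
  P1: N5 <- N6 -> N2 -> N8 -> N4
  P2: N5 <- N6 -> N8 -> N4
  P3: N5 <- N3 <- N6 -> N2 -> N8 -> N4
  P4: N5 <- N3 <- N6 -> N8 -> N4
That exhausts the simple backdoor paths. Count: 4.

4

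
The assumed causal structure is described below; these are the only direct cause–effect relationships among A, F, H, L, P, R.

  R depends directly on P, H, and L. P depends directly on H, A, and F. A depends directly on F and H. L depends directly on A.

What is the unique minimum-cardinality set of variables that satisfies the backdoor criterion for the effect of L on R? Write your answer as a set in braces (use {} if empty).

Variables eligible for adjustment (non-descendants of L, excluding L and R): {A, F, H, P}.
Backdoor paths from L to R:
  P1: L <- A <- H -> P -> R
  P2: L <- A <- H -> R
  P3: L <- A <- F -> P <- H -> R
  P4: L <- A <- F -> P -> R
  P5: L <- A -> P <- H -> R
  P6: L <- A -> P -> R
The empty set is not sufficient: P1 (L <- A <- H -> P -> R) has no collider blocking it and no conditioned non-collider, so it is open.
Try {A}:
  P1: blocked at chain node A ∈ conditioning set.
  P2: blocked at chain node A ∈ conditioning set.
  P3: blocked at chain node A ∈ conditioning set.
  P4: blocked at chain node A ∈ conditioning set.
  P5: blocked at fork node A ∈ conditioning set.
  P6: blocked at fork node A ∈ conditioning set.
{A} contains no descendant of L and blocks every backdoor path.
No other singleton works — e.g. {H} leaves P4 open — so {A} is the unique smallest valid adjustment set.

{A}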